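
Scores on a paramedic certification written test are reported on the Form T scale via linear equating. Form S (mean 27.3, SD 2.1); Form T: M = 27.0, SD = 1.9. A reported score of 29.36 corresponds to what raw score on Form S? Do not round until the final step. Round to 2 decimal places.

Invert y = (SD_Y/SD_X)(x − M_X) + M_Y:
x = (SD_X/SD_Y)(y − M_Y) + M_X = (2.1/1.9)(29.36 − 27.0) + 27.3
x = 1.105263 × 2.360 + 27.3 = 29.91

29.91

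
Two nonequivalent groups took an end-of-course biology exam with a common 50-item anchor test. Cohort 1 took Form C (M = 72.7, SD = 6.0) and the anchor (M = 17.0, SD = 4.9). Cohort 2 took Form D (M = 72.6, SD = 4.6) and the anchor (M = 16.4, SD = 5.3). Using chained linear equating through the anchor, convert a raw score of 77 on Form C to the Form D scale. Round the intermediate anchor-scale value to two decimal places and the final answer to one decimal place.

Form C → anchor (Cohort 1): v = (4.9/6.0)(77 − 72.7) + 17.0 = 20.51
anchor → Form D (Cohort 2): y = (4.6/5.3)(20.51 − 16.4) + 72.6 = 76.2

76.2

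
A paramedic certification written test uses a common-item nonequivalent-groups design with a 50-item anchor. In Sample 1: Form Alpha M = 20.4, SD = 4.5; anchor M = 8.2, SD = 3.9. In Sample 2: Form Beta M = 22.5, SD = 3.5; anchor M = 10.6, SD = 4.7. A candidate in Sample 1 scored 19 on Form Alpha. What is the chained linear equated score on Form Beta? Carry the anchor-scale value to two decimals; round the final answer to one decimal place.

Form Alpha → anchor (Sample 1): v = (3.9/4.5)(19 − 20.4) + 8.2 = 6.99
anchor → Form Beta (Sample 2): y = (3.5/4.7)(6.99 − 10.6) + 22.5 = 19.8

19.8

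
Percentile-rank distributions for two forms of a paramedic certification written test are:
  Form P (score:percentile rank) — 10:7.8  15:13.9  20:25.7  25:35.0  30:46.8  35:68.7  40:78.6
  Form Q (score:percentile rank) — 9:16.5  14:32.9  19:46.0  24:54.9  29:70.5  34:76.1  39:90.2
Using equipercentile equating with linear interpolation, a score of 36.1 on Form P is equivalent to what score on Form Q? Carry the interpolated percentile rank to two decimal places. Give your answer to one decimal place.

PR of 36.1 on Form P: 68.7 + (36.1 − 35)/(40 − 35) × (78.6 − 68.7) = 70.88
On Form Q, PR 70.88 falls between score 29 (PR 70.5) and 34 (PR 76.1).
Interpolate: 29 + (70.88 − 70.5)/(76.1 − 70.5) × (34 − 29) = 29.3

29.3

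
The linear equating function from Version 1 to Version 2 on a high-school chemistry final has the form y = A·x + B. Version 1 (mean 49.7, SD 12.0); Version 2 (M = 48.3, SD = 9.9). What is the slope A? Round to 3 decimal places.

A = SD_Y / SD_X = 9.9 / 12.0 = 0.825

0.825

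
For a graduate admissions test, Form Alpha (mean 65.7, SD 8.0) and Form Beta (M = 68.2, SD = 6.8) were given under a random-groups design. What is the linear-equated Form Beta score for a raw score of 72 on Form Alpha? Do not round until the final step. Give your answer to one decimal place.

Linear equating: y = (SD_Y/SD_X)(x − M_X) + M_Y
y = (6.8/8.0)(72 − 65.7) + 68.2
y = 0.850000 × 6.3 + 68.2 = 5.3550 + 68.2 = 73.6

73.6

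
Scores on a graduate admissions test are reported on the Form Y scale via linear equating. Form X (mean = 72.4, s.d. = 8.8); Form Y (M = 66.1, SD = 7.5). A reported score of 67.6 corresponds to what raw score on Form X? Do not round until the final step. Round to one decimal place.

74.2

Invert y = (SD_Y/SD_X)(x − M_X) + M_Y:
x = (SD_X/SD_Y)(y − M_Y) + M_X = (8.8/7.5)(67.6 − 66.1) + 72.4
x = 1.173333 × 1.500 + 72.4 = 74.2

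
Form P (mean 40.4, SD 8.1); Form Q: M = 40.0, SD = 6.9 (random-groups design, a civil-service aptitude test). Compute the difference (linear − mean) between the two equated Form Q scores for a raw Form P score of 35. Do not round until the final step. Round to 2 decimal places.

Mean-equated: 35 + (40.0 − 40.4) = 34.60
Linear-equated: (6.9/8.1)(35 − 40.4) + 40.0 = 35.400
Difference = 35.400 − 34.60 = 0.80

0.80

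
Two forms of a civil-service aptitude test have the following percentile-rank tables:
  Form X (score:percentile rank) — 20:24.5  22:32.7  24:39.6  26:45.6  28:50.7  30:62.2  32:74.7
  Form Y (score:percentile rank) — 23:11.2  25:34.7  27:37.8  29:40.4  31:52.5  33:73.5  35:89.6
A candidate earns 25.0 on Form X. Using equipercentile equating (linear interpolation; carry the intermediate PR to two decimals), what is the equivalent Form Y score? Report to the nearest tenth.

PR of 25.0 on Form X: 39.6 + (25.0 − 24)/(26 − 24) × (45.6 − 39.6) = 42.60
On Form Y, PR 42.60 falls between score 29 (PR 40.4) and 31 (PR 52.5).
Interpolate: 29 + (42.60 − 40.4)/(52.5 − 40.4) × (31 − 29) = 29.4

29.4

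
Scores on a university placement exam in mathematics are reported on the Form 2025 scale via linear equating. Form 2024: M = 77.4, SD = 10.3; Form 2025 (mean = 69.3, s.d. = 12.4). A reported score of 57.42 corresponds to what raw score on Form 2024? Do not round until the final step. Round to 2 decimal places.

Invert y = (SD_Y/SD_X)(x − M_X) + M_Y:
x = (SD_X/SD_Y)(y − M_Y) + M_X = (10.3/12.4)(57.42 − 69.3) + 77.4
x = 0.830645 × -11.880 + 77.4 = 67.53

67.53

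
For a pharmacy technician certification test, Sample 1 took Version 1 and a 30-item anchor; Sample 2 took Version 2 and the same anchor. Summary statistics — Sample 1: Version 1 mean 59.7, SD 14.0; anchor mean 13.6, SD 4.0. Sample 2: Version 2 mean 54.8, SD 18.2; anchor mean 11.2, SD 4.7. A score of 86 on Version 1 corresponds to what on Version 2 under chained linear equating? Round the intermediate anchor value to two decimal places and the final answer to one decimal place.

Version 1 → anchor (Sample 1): v = (4.0/14.0)(86 − 59.7) + 13.6 = 21.11
anchor → Version 2 (Sample 2): y = (18.2/4.7)(21.11 − 11.2) + 54.8 = 93.2

93.2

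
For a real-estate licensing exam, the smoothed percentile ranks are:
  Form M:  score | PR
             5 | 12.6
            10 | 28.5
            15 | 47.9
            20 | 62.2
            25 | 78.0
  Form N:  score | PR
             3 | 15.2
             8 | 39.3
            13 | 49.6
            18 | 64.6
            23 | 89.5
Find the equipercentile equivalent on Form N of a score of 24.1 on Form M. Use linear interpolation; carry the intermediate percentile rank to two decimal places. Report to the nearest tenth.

20.1

PR of 24.1 on Form M: 62.2 + (24.1 − 20)/(25 − 20) × (78.0 − 62.2) = 75.16
On Form N, PR 75.16 falls between score 18 (PR 64.6) and 23 (PR 89.5).
Interpolate: 18 + (75.16 − 64.6)/(89.5 − 64.6) × (23 − 18) = 20.1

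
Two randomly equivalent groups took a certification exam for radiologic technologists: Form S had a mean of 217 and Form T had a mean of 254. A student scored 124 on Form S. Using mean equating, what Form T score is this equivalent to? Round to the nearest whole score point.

161

Mean equating: y = x + (M_Y − M_X) = 124 + (254 − 217) = 161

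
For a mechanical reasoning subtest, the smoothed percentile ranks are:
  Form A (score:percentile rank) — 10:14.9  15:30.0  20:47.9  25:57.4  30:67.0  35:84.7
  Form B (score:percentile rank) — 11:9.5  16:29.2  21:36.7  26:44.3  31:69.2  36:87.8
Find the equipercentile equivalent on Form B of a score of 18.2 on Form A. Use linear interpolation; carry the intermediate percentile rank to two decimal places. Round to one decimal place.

PR of 18.2 on Form A: 30.0 + (18.2 − 15)/(20 − 15) × (47.9 − 30.0) = 41.46
On Form B, PR 41.46 falls between score 21 (PR 36.7) and 26 (PR 44.3).
Interpolate: 21 + (41.46 − 36.7)/(44.3 − 36.7) × (26 − 21) = 24.1

24.1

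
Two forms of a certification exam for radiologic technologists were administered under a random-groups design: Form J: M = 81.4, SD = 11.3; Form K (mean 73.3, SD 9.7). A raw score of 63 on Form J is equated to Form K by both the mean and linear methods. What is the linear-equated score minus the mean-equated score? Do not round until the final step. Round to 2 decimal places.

2.61

Mean-equated: 63 + (73.3 − 81.4) = 54.90
Linear-equated: (9.7/11.3)(63 − 81.4) + 73.3 = 57.505
Difference = 57.505 − 54.90 = 2.61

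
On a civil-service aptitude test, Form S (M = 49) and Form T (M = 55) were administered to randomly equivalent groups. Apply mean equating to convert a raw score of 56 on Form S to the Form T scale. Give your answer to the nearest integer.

Mean equating: y = x + (M_Y − M_X) = 56 + (55 − 49) = 62

62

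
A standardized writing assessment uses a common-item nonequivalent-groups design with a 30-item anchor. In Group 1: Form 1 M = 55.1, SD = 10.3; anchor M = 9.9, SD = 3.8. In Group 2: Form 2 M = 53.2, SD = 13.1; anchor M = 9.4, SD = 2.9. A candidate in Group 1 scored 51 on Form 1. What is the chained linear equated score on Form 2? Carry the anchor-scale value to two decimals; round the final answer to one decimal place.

48.6

Form 1 → anchor (Group 1): v = (3.8/10.3)(51 − 55.1) + 9.9 = 8.39
anchor → Form 2 (Group 2): y = (13.1/2.9)(8.39 − 9.4) + 53.2 = 48.6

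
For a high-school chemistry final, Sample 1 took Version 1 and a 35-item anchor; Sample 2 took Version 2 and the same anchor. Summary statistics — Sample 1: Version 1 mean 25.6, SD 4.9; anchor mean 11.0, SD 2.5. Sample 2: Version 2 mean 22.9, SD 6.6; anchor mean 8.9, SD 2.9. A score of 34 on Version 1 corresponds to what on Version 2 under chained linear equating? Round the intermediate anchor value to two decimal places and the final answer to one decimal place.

37.4

Version 1 → anchor (Sample 1): v = (2.5/4.9)(34 − 25.6) + 11.0 = 15.29
anchor → Version 2 (Sample 2): y = (6.6/2.9)(15.29 − 8.9) + 22.9 = 37.4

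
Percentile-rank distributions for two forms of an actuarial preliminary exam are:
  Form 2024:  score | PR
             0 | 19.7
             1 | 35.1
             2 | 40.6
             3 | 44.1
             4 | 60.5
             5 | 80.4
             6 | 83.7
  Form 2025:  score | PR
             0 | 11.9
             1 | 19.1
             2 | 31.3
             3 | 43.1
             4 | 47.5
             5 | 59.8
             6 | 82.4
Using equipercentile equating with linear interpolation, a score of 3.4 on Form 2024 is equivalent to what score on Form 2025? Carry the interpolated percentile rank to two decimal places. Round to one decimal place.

4.3

PR of 3.4 on Form 2024: 44.1 + (3.4 − 3)/(4 − 3) × (60.5 − 44.1) = 50.66
On Form 2025, PR 50.66 falls between score 4 (PR 47.5) and 5 (PR 59.8).
Interpolate: 4 + (50.66 − 47.5)/(59.8 − 47.5) × (5 − 4) = 4.3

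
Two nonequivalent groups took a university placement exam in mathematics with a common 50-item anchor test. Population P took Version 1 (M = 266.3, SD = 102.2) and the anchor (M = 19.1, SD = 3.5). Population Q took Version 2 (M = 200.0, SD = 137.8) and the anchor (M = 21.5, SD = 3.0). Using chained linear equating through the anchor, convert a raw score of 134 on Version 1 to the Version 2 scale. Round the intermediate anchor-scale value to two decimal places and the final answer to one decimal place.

Version 1 → anchor (Population P): v = (3.5/102.2)(134 − 266.3) + 19.1 = 14.57
anchor → Version 2 (Population Q): y = (137.8/3.0)(14.57 − 21.5) + 200.0 = -118.3

-118.3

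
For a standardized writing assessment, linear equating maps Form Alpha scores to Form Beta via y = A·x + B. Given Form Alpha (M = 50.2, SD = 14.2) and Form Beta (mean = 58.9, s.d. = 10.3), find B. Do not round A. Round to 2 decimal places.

A = SD_Y / SD_X = 10.3 / 14.2 = 0.725352
B = M_Y − A·M_X = 58.9 − 0.725352 × 50.2 = 22.49

22.49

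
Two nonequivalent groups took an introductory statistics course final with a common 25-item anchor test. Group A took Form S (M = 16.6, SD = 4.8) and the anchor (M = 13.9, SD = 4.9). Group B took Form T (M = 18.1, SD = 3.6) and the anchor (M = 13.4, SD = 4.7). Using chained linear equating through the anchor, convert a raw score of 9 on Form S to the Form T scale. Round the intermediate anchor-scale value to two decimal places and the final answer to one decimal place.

Form S → anchor (Group A): v = (4.9/4.8)(9 − 16.6) + 13.9 = 6.14
anchor → Form T (Group B): y = (3.6/4.7)(6.14 − 13.4) + 18.1 = 12.5

12.5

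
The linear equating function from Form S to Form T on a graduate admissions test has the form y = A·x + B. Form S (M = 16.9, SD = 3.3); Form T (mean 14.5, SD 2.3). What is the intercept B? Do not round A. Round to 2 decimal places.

2.72

A = SD_Y / SD_X = 2.3 / 3.3 = 0.696970
B = M_Y − A·M_X = 14.5 − 0.696970 × 16.9 = 2.72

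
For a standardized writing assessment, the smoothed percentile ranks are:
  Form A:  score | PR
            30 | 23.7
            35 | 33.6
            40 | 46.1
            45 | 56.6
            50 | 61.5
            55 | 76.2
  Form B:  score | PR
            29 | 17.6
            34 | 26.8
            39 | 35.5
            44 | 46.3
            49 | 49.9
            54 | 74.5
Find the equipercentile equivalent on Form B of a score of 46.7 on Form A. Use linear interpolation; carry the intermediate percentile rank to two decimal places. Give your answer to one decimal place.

PR of 46.7 on Form A: 56.6 + (46.7 − 45)/(50 − 45) × (61.5 − 56.6) = 58.27
On Form B, PR 58.27 falls between score 49 (PR 49.9) and 54 (PR 74.5).
Interpolate: 49 + (58.27 − 49.9)/(74.5 − 49.9) × (54 − 49) = 50.7

50.7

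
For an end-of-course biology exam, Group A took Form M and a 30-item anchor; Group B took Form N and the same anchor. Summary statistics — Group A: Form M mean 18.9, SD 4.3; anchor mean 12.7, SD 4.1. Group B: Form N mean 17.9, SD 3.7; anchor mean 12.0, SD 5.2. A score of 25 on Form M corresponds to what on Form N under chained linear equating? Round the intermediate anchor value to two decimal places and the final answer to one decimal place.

22.5

Form M → anchor (Group A): v = (4.1/4.3)(25 − 18.9) + 12.7 = 18.52
anchor → Form N (Group B): y = (3.7/5.2)(18.52 − 12.0) + 17.9 = 22.5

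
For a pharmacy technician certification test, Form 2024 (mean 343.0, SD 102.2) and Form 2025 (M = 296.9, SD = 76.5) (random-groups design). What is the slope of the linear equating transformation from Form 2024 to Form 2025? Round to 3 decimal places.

A = SD_Y / SD_X = 76.5 / 102.2 = 0.749

0.749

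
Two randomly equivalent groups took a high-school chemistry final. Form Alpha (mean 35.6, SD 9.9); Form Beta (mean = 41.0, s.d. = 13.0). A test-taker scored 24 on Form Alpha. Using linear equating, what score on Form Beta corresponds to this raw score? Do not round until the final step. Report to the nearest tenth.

Linear equating: y = (SD_Y/SD_X)(x − M_X) + M_Y
y = (13.0/9.9)(24 − 35.6) + 41.0
y = 1.313131 × -11.6 + 41.0 = -15.2323 + 41.0 = 25.8

25.8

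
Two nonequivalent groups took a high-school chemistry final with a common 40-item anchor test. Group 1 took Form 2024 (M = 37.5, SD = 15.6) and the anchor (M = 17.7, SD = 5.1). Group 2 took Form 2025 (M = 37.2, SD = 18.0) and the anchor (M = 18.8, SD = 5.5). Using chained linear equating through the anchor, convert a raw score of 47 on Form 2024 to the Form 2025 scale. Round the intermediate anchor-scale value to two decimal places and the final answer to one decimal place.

Form 2024 → anchor (Group 1): v = (5.1/15.6)(47 − 37.5) + 17.7 = 20.81
anchor → Form 2025 (Group 2): y = (18.0/5.5)(20.81 − 18.8) + 37.2 = 43.8

43.8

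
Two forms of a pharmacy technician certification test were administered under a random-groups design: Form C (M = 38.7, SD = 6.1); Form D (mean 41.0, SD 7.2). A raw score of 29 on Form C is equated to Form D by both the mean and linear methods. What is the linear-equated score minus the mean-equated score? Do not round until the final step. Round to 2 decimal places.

Mean-equated: 29 + (41.0 − 38.7) = 31.30
Linear-equated: (7.2/6.1)(29 − 38.7) + 41.0 = 29.551
Difference = 29.551 − 31.30 = -1.75

-1.75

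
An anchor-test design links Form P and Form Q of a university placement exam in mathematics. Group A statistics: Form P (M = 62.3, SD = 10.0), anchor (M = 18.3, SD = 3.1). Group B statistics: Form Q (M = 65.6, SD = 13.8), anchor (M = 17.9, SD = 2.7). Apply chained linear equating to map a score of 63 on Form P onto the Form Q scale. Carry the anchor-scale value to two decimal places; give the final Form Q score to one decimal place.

Form P → anchor (Group A): v = (3.1/10.0)(63 − 62.3) + 18.3 = 18.52
anchor → Form Q (Group B): y = (13.8/2.7)(18.52 − 17.9) + 65.6 = 68.8

68.8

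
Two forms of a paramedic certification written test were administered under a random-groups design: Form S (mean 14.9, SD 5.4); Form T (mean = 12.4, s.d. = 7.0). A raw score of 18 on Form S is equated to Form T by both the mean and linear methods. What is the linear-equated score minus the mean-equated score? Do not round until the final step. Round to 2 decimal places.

0.92

Mean-equated: 18 + (12.4 − 14.9) = 15.50
Linear-equated: (7.0/5.4)(18 − 14.9) + 12.4 = 16.419
Difference = 16.419 − 15.50 = 0.92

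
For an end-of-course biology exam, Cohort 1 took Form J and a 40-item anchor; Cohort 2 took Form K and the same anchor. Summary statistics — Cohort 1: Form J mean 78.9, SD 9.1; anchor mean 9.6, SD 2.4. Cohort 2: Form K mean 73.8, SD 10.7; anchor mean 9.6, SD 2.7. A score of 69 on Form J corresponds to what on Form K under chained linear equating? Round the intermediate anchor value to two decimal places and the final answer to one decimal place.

63.5

Form J → anchor (Cohort 1): v = (2.4/9.1)(69 − 78.9) + 9.6 = 6.99
anchor → Form K (Cohort 2): y = (10.7/2.7)(6.99 − 9.6) + 73.8 = 63.5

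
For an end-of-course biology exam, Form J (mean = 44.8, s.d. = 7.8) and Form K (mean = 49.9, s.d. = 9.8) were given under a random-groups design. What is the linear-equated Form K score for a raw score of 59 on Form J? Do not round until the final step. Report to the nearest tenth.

Linear equating: y = (SD_Y/SD_X)(x − M_X) + M_Y
y = (9.8/7.8)(59 − 44.8) + 49.9
y = 1.256410 × 14.2 + 49.9 = 17.8410 + 49.9 = 67.7

67.7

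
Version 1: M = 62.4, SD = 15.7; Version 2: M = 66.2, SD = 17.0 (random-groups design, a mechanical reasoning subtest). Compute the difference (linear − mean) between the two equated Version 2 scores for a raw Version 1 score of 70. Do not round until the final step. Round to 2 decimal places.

Mean-equated: 70 + (66.2 − 62.4) = 73.80
Linear-equated: (17.0/15.7)(70 − 62.4) + 66.2 = 74.429
Difference = 74.429 − 73.80 = 0.63

0.63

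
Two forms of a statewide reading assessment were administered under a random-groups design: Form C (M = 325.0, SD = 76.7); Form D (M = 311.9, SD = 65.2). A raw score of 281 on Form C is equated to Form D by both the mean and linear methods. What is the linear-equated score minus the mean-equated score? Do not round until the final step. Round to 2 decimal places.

6.60

Mean-equated: 281 + (311.9 − 325.0) = 267.90
Linear-equated: (65.2/76.7)(281 − 325.0) + 311.9 = 274.497
Difference = 274.497 − 267.90 = 6.60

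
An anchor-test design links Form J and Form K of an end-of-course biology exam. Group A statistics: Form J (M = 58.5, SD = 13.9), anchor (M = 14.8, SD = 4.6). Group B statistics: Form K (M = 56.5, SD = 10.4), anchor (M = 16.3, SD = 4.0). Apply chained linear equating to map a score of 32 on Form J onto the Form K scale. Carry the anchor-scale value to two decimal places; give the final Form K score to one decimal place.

Form J → anchor (Group A): v = (4.6/13.9)(32 − 58.5) + 14.8 = 6.03
anchor → Form K (Group B): y = (10.4/4.0)(6.03 − 16.3) + 56.5 = 29.8

29.8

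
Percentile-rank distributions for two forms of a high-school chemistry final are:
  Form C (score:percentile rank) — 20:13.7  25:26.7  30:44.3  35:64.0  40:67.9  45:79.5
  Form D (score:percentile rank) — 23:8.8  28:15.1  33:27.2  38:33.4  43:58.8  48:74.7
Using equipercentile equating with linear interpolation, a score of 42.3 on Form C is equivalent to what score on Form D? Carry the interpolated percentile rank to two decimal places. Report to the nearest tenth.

PR of 42.3 on Form C: 67.9 + (42.3 − 40)/(45 − 40) × (79.5 − 67.9) = 73.24
On Form D, PR 73.24 falls between score 43 (PR 58.8) and 48 (PR 74.7).
Interpolate: 43 + (73.24 − 58.8)/(74.7 − 58.8) × (48 − 43) = 47.5

47.5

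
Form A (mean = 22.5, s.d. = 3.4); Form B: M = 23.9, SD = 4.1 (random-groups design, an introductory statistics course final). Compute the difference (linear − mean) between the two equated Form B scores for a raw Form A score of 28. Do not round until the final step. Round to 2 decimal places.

1.13

Mean-equated: 28 + (23.9 − 22.5) = 29.40
Linear-equated: (4.1/3.4)(28 − 22.5) + 23.9 = 30.532
Difference = 30.532 − 29.40 = 1.13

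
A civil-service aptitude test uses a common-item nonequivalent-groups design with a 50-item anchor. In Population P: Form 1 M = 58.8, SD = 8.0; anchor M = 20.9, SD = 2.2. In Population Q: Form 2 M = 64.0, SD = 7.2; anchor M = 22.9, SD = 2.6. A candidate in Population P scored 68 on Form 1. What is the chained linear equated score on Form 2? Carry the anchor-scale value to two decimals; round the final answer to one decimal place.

65.5

Form 1 → anchor (Population P): v = (2.2/8.0)(68 − 58.8) + 20.9 = 23.43
anchor → Form 2 (Population Q): y = (7.2/2.6)(23.43 − 22.9) + 64.0 = 65.5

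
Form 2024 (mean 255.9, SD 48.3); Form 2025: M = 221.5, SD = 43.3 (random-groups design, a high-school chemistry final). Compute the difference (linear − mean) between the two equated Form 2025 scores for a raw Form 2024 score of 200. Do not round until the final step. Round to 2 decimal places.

5.79

Mean-equated: 200 + (221.5 − 255.9) = 165.60
Linear-equated: (43.3/48.3)(200 − 255.9) + 221.5 = 171.387
Difference = 171.387 − 165.60 = 5.79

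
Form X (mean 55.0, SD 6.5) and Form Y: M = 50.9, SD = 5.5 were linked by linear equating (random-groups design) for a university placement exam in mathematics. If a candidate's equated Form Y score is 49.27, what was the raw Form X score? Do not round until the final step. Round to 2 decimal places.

53.07

Invert y = (SD_Y/SD_X)(x − M_X) + M_Y:
x = (SD_X/SD_Y)(y − M_Y) + M_X = (6.5/5.5)(49.27 − 50.9) + 55.0
x = 1.181818 × -1.630 + 55.0 = 53.07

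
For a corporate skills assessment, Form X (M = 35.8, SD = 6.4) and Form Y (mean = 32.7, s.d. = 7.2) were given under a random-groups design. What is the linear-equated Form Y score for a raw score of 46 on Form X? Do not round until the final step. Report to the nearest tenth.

44.2

Linear equating: y = (SD_Y/SD_X)(x − M_X) + M_Y
y = (7.2/6.4)(46 − 35.8) + 32.7
y = 1.125000 × 10.2 + 32.7 = 11.4750 + 32.7 = 44.2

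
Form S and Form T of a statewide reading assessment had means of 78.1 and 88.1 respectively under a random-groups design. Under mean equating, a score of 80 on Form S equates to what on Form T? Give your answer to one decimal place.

90.0

Mean equating: y = x + (M_Y − M_X) = 80 + (88.1 − 78.1) = 90.0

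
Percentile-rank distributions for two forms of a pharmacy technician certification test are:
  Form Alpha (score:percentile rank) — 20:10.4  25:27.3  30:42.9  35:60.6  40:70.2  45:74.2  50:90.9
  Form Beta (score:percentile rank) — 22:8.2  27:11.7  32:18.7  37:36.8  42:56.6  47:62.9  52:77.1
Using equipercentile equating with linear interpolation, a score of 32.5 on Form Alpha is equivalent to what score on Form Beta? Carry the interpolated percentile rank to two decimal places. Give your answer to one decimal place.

40.8

PR of 32.5 on Form Alpha: 42.9 + (32.5 − 30)/(35 − 30) × (60.6 − 42.9) = 51.75
On Form Beta, PR 51.75 falls between score 37 (PR 36.8) and 42 (PR 56.6).
Interpolate: 37 + (51.75 − 36.8)/(56.6 − 36.8) × (42 − 37) = 40.8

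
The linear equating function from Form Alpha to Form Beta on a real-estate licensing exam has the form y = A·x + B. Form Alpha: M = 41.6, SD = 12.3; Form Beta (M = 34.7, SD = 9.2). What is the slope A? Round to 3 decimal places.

0.748

A = SD_Y / SD_X = 9.2 / 12.3 = 0.748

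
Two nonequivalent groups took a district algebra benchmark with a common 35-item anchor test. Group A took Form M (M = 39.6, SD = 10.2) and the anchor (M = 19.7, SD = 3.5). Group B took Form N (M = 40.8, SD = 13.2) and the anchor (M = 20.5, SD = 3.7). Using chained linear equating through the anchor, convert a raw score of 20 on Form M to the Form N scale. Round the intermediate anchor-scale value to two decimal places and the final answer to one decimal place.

13.9

Form M → anchor (Group A): v = (3.5/10.2)(20 − 39.6) + 19.7 = 12.97
anchor → Form N (Group B): y = (13.2/3.7)(12.97 − 20.5) + 40.8 = 13.9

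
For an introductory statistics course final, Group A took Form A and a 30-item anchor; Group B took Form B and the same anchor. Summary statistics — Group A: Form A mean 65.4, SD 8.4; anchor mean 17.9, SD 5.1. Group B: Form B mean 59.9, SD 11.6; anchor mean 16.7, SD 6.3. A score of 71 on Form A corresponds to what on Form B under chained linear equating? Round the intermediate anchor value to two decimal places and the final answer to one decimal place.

68.4

Form A → anchor (Group A): v = (5.1/8.4)(71 − 65.4) + 17.9 = 21.30
anchor → Form B (Group B): y = (11.6/6.3)(21.30 − 16.7) + 59.9 = 68.4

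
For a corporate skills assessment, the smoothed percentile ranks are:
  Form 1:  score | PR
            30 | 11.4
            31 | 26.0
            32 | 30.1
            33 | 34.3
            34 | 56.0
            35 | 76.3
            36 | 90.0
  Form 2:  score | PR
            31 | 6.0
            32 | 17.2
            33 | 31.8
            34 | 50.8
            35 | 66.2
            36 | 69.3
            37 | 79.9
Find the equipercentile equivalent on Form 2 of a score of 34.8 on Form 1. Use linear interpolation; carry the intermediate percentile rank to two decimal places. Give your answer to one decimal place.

PR of 34.8 on Form 1: 56.0 + (34.8 − 34)/(35 − 34) × (76.3 − 56.0) = 72.24
On Form 2, PR 72.24 falls between score 36 (PR 69.3) and 37 (PR 79.9).
Interpolate: 36 + (72.24 − 69.3)/(79.9 − 69.3) × (37 − 36) = 36.3

36.3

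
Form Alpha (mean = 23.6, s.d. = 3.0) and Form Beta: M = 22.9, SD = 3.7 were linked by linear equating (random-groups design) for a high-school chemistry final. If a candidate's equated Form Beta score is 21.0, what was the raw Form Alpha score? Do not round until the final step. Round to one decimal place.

22.1

Invert y = (SD_Y/SD_X)(x − M_X) + M_Y:
x = (SD_X/SD_Y)(y − M_Y) + M_X = (3.0/3.7)(21.0 − 22.9) + 23.6
x = 0.810811 × -1.900 + 23.6 = 22.1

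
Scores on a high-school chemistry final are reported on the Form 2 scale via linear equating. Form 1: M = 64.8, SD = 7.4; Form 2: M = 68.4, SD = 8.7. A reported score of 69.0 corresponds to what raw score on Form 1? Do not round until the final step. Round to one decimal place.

Invert y = (SD_Y/SD_X)(x − M_X) + M_Y:
x = (SD_X/SD_Y)(y − M_Y) + M_X = (7.4/8.7)(69.0 − 68.4) + 64.8
x = 0.850575 × 0.600 + 64.8 = 65.3

65.3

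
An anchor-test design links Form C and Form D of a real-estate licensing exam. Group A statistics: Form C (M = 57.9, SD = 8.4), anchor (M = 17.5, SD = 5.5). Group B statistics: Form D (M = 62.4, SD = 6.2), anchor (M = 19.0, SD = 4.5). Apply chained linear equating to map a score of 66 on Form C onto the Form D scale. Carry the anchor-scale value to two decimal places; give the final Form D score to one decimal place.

Form C → anchor (Group A): v = (5.5/8.4)(66 − 57.9) + 17.5 = 22.80
anchor → Form D (Group B): y = (6.2/4.5)(22.80 − 19.0) + 62.4 = 67.6

67.6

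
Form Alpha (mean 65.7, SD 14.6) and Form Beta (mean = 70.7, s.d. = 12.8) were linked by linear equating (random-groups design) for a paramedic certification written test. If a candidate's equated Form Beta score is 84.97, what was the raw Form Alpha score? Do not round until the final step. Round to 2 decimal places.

81.98

Invert y = (SD_Y/SD_X)(x − M_X) + M_Y:
x = (SD_X/SD_Y)(y − M_Y) + M_X = (14.6/12.8)(84.97 − 70.7) + 65.7
x = 1.140625 × 14.270 + 65.7 = 81.98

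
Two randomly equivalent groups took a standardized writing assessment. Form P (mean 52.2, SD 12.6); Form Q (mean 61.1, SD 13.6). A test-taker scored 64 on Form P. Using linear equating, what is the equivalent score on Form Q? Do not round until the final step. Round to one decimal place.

73.8

Linear equating: y = (SD_Y/SD_X)(x − M_X) + M_Y
y = (13.6/12.6)(64 − 52.2) + 61.1
y = 1.079365 × 11.8 + 61.1 = 12.7365 + 61.1 = 73.8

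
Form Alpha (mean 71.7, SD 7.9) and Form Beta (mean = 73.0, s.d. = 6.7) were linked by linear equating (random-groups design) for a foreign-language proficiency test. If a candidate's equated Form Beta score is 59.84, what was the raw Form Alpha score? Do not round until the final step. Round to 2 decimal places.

56.18

Invert y = (SD_Y/SD_X)(x − M_X) + M_Y:
x = (SD_X/SD_Y)(y − M_Y) + M_X = (7.9/6.7)(59.84 − 73.0) + 71.7
x = 1.179104 × -13.160 + 71.7 = 56.18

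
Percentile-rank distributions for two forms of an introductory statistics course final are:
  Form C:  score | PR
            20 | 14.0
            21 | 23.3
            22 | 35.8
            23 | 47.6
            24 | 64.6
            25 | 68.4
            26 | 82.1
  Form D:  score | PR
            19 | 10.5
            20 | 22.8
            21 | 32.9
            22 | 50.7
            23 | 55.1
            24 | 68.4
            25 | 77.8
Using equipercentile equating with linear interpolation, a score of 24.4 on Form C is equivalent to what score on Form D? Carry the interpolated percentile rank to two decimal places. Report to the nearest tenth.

PR of 24.4 on Form C: 64.6 + (24.4 − 24)/(25 − 24) × (68.4 − 64.6) = 66.12
On Form D, PR 66.12 falls between score 23 (PR 55.1) and 24 (PR 68.4).
Interpolate: 23 + (66.12 − 55.1)/(68.4 − 55.1) × (24 − 23) = 23.8

23.8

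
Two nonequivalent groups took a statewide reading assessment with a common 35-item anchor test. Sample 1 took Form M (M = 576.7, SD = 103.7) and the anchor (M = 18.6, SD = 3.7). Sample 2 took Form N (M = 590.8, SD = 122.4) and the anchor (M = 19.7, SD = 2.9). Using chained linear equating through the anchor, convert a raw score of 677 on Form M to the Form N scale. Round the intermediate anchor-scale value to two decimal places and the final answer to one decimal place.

695.5

Form M → anchor (Sample 1): v = (3.7/103.7)(677 − 576.7) + 18.6 = 22.18
anchor → Form N (Sample 2): y = (122.4/2.9)(22.18 − 19.7) + 590.8 = 695.5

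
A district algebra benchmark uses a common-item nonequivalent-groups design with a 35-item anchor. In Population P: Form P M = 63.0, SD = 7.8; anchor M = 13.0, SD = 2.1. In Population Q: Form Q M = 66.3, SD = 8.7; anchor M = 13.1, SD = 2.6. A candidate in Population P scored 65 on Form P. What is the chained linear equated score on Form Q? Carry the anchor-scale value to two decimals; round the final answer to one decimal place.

Form P → anchor (Population P): v = (2.1/7.8)(65 − 63.0) + 13.0 = 13.54
anchor → Form Q (Population Q): y = (8.7/2.6)(13.54 − 13.1) + 66.3 = 67.8

67.8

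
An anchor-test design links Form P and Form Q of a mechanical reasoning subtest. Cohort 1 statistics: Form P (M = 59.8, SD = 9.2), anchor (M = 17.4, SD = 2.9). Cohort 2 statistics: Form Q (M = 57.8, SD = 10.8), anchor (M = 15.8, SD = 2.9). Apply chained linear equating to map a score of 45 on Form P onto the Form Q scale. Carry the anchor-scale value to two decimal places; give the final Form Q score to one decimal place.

46.4

Form P → anchor (Cohort 1): v = (2.9/9.2)(45 − 59.8) + 17.4 = 12.73
anchor → Form Q (Cohort 2): y = (10.8/2.9)(12.73 − 15.8) + 57.8 = 46.4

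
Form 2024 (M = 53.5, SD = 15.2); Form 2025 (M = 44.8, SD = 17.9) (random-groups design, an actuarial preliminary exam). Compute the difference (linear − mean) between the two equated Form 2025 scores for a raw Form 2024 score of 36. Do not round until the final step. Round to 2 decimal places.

-3.11

Mean-equated: 36 + (44.8 − 53.5) = 27.30
Linear-equated: (17.9/15.2)(36 − 53.5) + 44.8 = 24.191
Difference = 24.191 − 27.30 = -3.11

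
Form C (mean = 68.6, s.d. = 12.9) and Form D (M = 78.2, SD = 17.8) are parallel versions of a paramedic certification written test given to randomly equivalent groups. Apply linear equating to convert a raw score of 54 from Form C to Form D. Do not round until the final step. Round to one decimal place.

58.1

Linear equating: y = (SD_Y/SD_X)(x − M_X) + M_Y
y = (17.8/12.9)(54 − 68.6) + 78.2
y = 1.379845 × -14.6 + 78.2 = -20.1457 + 78.2 = 58.1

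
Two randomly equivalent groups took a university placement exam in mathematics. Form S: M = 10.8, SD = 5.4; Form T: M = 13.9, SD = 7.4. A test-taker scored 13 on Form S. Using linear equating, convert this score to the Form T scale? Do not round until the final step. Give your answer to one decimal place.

16.9

Linear equating: y = (SD_Y/SD_X)(x − M_X) + M_Y
y = (7.4/5.4)(13 − 10.8) + 13.9
y = 1.370370 × 2.2 + 13.9 = 3.0148 + 13.9 = 16.9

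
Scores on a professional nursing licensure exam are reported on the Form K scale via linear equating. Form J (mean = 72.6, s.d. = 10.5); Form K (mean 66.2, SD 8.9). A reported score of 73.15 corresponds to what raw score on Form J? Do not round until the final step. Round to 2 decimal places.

80.80

Invert y = (SD_Y/SD_X)(x − M_X) + M_Y:
x = (SD_X/SD_Y)(y − M_Y) + M_X = (10.5/8.9)(73.15 − 66.2) + 72.6
x = 1.179775 × 6.950 + 72.6 = 80.80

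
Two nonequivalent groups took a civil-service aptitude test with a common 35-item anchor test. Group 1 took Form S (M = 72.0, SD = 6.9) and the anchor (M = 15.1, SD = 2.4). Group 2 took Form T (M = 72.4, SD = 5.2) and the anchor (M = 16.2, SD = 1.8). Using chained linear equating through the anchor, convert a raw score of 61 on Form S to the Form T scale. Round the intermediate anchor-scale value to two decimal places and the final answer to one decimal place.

Form S → anchor (Group 1): v = (2.4/6.9)(61 − 72.0) + 15.1 = 11.27
anchor → Form T (Group 2): y = (5.2/1.8)(11.27 − 16.2) + 72.4 = 58.2

58.2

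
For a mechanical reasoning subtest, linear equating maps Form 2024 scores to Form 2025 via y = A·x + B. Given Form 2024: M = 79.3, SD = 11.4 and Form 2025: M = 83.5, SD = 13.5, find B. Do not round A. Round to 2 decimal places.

-10.41

A = SD_Y / SD_X = 13.5 / 11.4 = 1.184211
B = M_Y − A·M_X = 83.5 − 1.184211 × 79.3 = -10.41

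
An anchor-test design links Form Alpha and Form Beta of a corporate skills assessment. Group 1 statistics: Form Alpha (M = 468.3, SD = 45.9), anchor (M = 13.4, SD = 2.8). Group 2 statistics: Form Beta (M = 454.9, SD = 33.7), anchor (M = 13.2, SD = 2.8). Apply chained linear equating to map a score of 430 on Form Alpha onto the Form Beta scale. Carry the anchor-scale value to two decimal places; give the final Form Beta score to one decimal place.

429.1

Form Alpha → anchor (Group 1): v = (2.8/45.9)(430 − 468.3) + 13.4 = 11.06
anchor → Form Beta (Group 2): y = (33.7/2.8)(11.06 − 13.2) + 454.9 = 429.1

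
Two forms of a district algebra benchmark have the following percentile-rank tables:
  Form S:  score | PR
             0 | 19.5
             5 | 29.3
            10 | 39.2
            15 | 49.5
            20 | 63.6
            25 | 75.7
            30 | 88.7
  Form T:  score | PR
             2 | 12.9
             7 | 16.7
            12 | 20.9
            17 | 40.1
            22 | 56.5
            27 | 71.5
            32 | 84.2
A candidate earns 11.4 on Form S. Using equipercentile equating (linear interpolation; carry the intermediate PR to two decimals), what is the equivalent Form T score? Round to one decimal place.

PR of 11.4 on Form S: 39.2 + (11.4 − 10)/(15 − 10) × (49.5 − 39.2) = 42.08
On Form T, PR 42.08 falls between score 17 (PR 40.1) and 22 (PR 56.5).
Interpolate: 17 + (42.08 − 40.1)/(56.5 − 40.1) × (22 − 17) = 17.6

17.6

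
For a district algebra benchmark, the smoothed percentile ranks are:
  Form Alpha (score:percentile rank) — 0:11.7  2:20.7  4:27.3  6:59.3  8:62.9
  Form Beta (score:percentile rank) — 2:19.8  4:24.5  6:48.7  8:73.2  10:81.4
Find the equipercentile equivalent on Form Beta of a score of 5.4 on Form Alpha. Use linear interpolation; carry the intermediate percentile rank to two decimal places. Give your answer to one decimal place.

PR of 5.4 on Form Alpha: 27.3 + (5.4 − 4)/(6 − 4) × (59.3 − 27.3) = 49.70
On Form Beta, PR 49.70 falls between score 6 (PR 48.7) and 8 (PR 73.2).
Interpolate: 6 + (49.70 − 48.7)/(73.2 − 48.7) × (8 − 6) = 6.1

6.1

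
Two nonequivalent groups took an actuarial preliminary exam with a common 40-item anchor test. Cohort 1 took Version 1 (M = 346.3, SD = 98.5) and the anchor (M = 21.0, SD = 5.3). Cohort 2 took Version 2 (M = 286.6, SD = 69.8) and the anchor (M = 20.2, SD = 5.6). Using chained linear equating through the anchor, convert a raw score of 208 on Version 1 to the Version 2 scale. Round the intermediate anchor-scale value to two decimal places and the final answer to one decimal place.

Version 1 → anchor (Cohort 1): v = (5.3/98.5)(208 − 346.3) + 21.0 = 13.56
anchor → Version 2 (Cohort 2): y = (69.8/5.6)(13.56 − 20.2) + 286.6 = 203.8

203.8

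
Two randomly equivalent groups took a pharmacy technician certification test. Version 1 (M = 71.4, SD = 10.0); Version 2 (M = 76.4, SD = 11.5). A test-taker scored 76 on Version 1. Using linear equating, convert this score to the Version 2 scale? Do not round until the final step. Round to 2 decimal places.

81.69

Linear equating: y = (SD_Y/SD_X)(x − M_X) + M_Y
y = (11.5/10.0)(76 − 71.4) + 76.4
y = 1.150000 × 4.6 + 76.4 = 5.2900 + 76.4 = 81.69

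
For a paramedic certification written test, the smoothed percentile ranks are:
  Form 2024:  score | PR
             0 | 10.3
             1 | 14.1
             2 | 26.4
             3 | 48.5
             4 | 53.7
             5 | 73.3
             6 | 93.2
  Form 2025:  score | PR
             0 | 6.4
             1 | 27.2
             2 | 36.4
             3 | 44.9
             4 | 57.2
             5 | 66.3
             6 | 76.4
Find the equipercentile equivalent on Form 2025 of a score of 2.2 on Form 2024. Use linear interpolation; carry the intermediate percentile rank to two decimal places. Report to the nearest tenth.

PR of 2.2 on Form 2024: 26.4 + (2.2 − 2)/(3 − 2) × (48.5 − 26.4) = 30.82
On Form 2025, PR 30.82 falls between score 1 (PR 27.2) and 2 (PR 36.4).
Interpolate: 1 + (30.82 − 27.2)/(36.4 − 27.2) × (2 − 1) = 1.4

1.4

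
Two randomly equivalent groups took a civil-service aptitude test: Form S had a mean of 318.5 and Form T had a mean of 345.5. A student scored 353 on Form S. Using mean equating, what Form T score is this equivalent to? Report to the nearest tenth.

380.0

Mean equating: y = x + (M_Y − M_X) = 353 + (345.5 − 318.5) = 380.0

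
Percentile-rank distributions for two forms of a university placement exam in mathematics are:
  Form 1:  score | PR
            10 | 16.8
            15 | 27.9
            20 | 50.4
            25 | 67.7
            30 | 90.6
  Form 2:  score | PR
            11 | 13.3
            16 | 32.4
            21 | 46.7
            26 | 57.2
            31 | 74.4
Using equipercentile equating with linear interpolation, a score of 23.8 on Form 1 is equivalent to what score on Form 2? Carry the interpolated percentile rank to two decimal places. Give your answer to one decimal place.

PR of 23.8 on Form 1: 50.4 + (23.8 − 20)/(25 − 20) × (67.7 − 50.4) = 63.55
On Form 2, PR 63.55 falls between score 26 (PR 57.2) and 31 (PR 74.4).
Interpolate: 26 + (63.55 − 57.2)/(74.4 − 57.2) × (31 − 26) = 27.8

27.8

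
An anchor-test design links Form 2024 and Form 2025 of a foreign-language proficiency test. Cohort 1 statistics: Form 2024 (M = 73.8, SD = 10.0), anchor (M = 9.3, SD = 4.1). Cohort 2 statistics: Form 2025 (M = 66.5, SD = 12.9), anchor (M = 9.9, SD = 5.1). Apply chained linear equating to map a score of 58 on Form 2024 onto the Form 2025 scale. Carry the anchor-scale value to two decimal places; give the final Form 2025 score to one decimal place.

Form 2024 → anchor (Cohort 1): v = (4.1/10.0)(58 − 73.8) + 9.3 = 2.82
anchor → Form 2025 (Cohort 2): y = (12.9/5.1)(2.82 − 9.9) + 66.5 = 48.6

48.6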